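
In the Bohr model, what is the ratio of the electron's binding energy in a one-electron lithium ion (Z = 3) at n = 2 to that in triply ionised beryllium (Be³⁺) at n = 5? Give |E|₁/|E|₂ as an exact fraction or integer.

225/64

|E| ∝ Z^2 · n^-2
|E|₁/|E|₂ = (3/4)^2 · (2/5)^-2 = 225/64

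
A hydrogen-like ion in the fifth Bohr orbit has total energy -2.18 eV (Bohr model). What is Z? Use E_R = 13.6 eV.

2

E_n = −E_R Z²/n² ⇒ Z² = −E_n n²/E_R = 2.18 × 5² / 13.6 ≈ 4.01
Z = 2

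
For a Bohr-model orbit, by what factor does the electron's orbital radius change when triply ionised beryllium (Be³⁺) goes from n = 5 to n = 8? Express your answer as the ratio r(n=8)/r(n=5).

r ∝ Z^-1 · n^2; with Z fixed, r ∝ n^2.
r(n=8)/r(n=5) = (8/5)^2 = 64/25

64/25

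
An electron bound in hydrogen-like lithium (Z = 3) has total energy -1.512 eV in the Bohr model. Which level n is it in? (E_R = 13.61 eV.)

9

E_n = −E_R Z²/n² ⇒ n² = E_R Z²/(−E_n) = 13.61 × 3² / 1.512 ≈ 81.01
n = 9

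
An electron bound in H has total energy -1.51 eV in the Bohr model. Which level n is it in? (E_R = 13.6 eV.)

E_n = −E_R Z²/n² ⇒ n² = E_R Z²/(−E_n) = 13.6 × 1² / 1.51 ≈ 9.01
n = 3

3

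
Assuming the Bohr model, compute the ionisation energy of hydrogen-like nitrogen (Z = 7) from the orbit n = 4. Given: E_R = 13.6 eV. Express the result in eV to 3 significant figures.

E_n = −E_R·Z²/n² = −13.6 × 7²/4² eV = -41.6 eV
Ionisation energy = −E_n = 41.6 eV

41.6 eV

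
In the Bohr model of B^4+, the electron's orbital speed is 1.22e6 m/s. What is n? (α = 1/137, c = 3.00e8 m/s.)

9

v_n = Zαc/n ⇒ n = Zαc/v = 5 × 0.00730 × 3.00e8 / 1.22e6 ≈ 8.97
n = 9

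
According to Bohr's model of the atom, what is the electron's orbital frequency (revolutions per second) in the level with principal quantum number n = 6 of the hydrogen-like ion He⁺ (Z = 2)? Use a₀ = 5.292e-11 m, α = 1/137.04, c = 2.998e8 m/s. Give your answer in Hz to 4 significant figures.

1.218e14 Hz

r = n²a₀/Z = 9.526e-10 m, v = Zαc/n = 7.292e5 m/s
f = v/(2πr) = 1.218e14 Hz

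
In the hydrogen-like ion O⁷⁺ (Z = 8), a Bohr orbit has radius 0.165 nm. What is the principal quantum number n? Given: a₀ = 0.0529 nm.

r_n = n²a₀/Z ⇒ n² = rZ/a₀ = 0.165 × 8 / 0.0529 ≈ 24.95
n = 5

5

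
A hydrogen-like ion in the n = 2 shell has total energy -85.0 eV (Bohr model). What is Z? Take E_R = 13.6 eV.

5

E_n = −E_R Z²/n² ⇒ Z² = −E_n n²/E_R = 85.0 × 2² / 13.6 ≈ 25.00
Z = 5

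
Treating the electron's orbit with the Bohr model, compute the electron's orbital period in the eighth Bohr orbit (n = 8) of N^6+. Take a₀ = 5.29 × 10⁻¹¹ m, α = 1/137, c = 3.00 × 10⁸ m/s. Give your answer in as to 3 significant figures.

r = n²a₀/Z = 8²·5.29 × 10⁻¹¹/7 = 4.84 × 10⁻¹⁰ m
v = Zαc/n = 7·0.00730·3.00 × 10⁸/8 = 1.92 × 10⁶ m/s
T = 2πr/v = 1.59 × 10⁻¹⁵ s = 1590 as

1590 as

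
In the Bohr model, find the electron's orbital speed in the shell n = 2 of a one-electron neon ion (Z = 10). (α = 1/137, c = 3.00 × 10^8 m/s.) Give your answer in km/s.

v_n = Zαc/n = 10 × 0.00730 × 3.00 × 10^8 / 2
    = 1.09 × 10^4 km/s

1.09 × 10^4 km/s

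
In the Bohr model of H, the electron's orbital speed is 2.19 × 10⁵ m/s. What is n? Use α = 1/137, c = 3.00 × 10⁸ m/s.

v_n = Zαc/n ⇒ n = Zαc/v = 1 × 0.00730 × 3.00 × 10⁸ / 2.19 × 10⁵ ≈ 10.00
n = 10

10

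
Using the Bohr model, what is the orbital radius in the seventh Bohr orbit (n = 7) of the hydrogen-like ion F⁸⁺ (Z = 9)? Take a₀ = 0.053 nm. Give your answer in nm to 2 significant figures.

r_n = n²a₀/Z = 7² × 0.053 / 9
    = 49 × 0.053 / 9 = 0.29 nm

0.29 nm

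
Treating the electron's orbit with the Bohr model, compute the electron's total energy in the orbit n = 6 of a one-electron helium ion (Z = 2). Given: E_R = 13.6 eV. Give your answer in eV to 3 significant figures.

E_n = −E_R·Z²/n² = −13.6 × 2²/6² = -1.51 eV

-1.51 eV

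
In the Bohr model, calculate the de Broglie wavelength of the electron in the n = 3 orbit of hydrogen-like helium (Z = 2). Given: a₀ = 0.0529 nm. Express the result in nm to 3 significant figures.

The Bohr quantisation condition is nλ = 2πr_n.
r_n = n²a₀/Z = 0.238 nm
λ = 2πr_n/n = 2π·0.238/3 = 0.499 nm

0.499 nm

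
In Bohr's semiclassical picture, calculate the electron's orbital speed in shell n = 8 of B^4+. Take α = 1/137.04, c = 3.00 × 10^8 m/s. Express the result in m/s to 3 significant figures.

1.37 × 10^6 m/s

v_n = Zαc/n = 5 × 0.00730 × 3.00 × 10^8 / 8
    = 1.37 × 10^6 m/s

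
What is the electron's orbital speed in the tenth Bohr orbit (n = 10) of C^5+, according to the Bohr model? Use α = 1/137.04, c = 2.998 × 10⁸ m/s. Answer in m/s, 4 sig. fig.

1.313 × 10⁶ m/s

v_n = Zαc/n = 6 × 0.007297 × 2.998 × 10⁸ / 10
    = 1.313 × 10⁶ m/s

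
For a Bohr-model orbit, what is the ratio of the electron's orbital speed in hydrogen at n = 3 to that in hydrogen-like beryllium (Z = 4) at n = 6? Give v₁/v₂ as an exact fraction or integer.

v ∝ Z^1 · n^-1
v₁/v₂ = (1/4)^1 · (3/6)^-1 = 1/2

1/2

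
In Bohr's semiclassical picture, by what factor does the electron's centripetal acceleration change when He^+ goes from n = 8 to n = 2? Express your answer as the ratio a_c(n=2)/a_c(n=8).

a_c ∝ Z^3 · n^-4; with Z fixed, a_c ∝ n^-4.
a_c(n=2)/a_c(n=8) = (2/8)^-4 = 256

256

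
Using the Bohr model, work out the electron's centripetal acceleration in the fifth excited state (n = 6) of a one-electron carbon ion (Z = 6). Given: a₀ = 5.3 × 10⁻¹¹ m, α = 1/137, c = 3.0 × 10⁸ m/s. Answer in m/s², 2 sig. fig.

1.5 × 10²² m/s²

r = n²a₀/Z = 3.2 × 10⁻¹⁰ m, v = Zαc/n = 2.2 × 10⁶ m/s
a = v²/r = (2.2 × 10⁶)² / 3.2 × 10⁻¹⁰ = 1.5 × 10²² m/s²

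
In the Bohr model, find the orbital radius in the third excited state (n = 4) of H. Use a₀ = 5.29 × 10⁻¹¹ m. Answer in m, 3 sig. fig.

8.46 × 10⁻¹⁰ m

r_n = n²a₀/Z = 4² × 5.29 × 10⁻¹¹ / 1
    = 16 × 5.29 × 10⁻¹¹ / 1 = 8.46 × 10⁻¹⁰ m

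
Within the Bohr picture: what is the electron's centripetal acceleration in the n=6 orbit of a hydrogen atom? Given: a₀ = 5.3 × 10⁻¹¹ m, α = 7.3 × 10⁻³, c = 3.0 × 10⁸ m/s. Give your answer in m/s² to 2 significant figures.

7.0 × 10¹⁹ m/s²

r = n²a₀/Z = 1.9 × 10⁻⁹ m, v = Zαc/n = 3.6 × 10⁵ m/s
a = v²/r = (3.6 × 10⁵)² / 1.9 × 10⁻⁹ = 7.0 × 10¹⁹ m/s²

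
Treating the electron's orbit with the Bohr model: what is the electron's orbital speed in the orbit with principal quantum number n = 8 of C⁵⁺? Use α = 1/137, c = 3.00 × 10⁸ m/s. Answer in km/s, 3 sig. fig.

1640 km/s

v_n = Zαc/n = 6 × 0.00730 × 3.00 × 10⁸ / 8
    = 1640 km/s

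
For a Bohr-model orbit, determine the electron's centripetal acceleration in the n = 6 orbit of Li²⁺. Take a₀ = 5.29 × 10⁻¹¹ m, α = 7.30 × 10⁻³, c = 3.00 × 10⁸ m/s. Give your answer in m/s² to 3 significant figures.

1.89 × 10²¹ m/s²

r = n²a₀/Z = 6.35 × 10⁻¹⁰ m, v = Zαc/n = 1.09 × 10⁶ m/s
a = v²/r = (1.09 × 10⁶)² / 6.35 × 10⁻¹⁰ = 1.89 × 10²¹ m/s²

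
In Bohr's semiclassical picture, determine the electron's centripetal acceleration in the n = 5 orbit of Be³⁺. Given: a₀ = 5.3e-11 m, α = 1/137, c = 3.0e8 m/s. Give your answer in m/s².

9.3e21 m/s²

r = n²a₀/Z = 3.3e-10 m, v = Zαc/n = 1.8e6 m/s
a = v²/r = (1.8e6)² / 3.3e-10 = 9.3e21 m/s²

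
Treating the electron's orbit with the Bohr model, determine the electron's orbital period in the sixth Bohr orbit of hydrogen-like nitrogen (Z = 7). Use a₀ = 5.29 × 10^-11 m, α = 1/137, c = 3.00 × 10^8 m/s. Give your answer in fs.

r = n²a₀/Z = 6²·5.29 × 10^-11/7 = 2.72 × 10^-10 m
v = Zαc/n = 7·0.00730·3.00 × 10^8/6 = 2.55 × 10^6 m/s
T = 2πr/v = 6.69 × 10^-16 s = 0.669 fs

0.669 fs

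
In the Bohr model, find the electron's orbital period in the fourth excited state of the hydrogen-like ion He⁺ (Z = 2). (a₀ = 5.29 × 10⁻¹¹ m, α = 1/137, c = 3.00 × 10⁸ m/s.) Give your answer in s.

4.74 × 10⁻¹⁵ s

r = n²a₀/Z = 5²·5.29 × 10⁻¹¹/2 = 6.61 × 10⁻¹⁰ m
v = Zαc/n = 2·0.00730·3.00 × 10⁸/5 = 8.76 × 10⁵ m/s
T = 2πr/v = 4.74 × 10⁻¹⁵ s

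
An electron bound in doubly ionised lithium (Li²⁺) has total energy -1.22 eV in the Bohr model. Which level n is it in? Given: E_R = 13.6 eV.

E_n = −E_R Z²/n² ⇒ n² = E_R Z²/(−E_n) = 13.6 × 3² / 1.22 ≈ 100.33
n = 10

10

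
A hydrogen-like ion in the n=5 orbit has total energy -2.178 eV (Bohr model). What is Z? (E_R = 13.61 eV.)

E_n = −E_R Z²/n² ⇒ Z² = −E_n n²/E_R = 2.178 × 5² / 13.61 ≈ 4.00
Z = 2

2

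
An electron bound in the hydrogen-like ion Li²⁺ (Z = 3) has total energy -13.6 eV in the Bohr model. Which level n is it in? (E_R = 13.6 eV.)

3

E_n = −E_R Z²/n² ⇒ n² = E_R Z²/(−E_n) = 13.6 × 3² / 13.6 ≈ 9.00
n = 3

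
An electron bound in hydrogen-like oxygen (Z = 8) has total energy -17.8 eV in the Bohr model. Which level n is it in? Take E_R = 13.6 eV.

E_n = −E_R Z²/n² ⇒ n² = E_R Z²/(−E_n) = 13.6 × 8² / 17.8 ≈ 48.90
n = 7

7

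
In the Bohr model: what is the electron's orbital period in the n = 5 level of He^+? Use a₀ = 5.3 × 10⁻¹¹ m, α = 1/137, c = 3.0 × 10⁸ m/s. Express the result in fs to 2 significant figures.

r = n²a₀/Z = 5²·5.3 × 10⁻¹¹/2 = 6.6 × 10⁻¹⁰ m
v = Zαc/n = 2·0.0073·3.0 × 10⁸/5 = 8.8 × 10⁵ m/s
T = 2πr/v = 4.8 × 10⁻¹⁵ s = 4.8 fs

4.8 fs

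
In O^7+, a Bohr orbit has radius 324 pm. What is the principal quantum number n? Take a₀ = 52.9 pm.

r_n = n²a₀/Z ⇒ n² = rZ/a₀ = 324 × 8 / 52.9 ≈ 49.00
n = 7

7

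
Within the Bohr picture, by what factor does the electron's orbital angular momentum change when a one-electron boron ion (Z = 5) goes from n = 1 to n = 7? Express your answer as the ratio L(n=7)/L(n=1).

L = nℏ depends only on n, so L ∝ n.
L(n=7)/L(n=1) = (7/1)^1 = 7

7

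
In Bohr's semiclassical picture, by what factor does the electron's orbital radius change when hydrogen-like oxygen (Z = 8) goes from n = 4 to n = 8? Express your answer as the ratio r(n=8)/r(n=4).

r ∝ Z^-1 · n^2; with Z fixed, r ∝ n^2.
r(n=8)/r(n=4) = (8/4)^2 = 4

4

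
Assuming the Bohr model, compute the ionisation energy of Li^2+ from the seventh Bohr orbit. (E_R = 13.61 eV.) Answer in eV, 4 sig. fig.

E_n = −E_R·Z²/n² = −13.61 × 3²/7² eV = -2.500 eV
Ionisation energy = −E_n = 2.500 eV

2.500 eV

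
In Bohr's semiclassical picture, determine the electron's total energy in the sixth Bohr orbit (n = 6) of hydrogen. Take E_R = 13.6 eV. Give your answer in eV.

E_n = −E_R·Z²/n² = −13.6 × 1²/6² = -0.378 eV

-0.378 eV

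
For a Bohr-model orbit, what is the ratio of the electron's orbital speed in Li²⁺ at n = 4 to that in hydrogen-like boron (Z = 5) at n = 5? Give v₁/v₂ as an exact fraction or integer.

3/4

v ∝ Z^1 · n^-1
v₁/v₂ = (3/5)^1 · (4/5)^-1 = 3/4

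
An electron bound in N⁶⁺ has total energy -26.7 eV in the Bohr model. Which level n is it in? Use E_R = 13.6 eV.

E_n = −E_R Z²/n² ⇒ n² = E_R Z²/(−E_n) = 13.6 × 7² / 26.7 ≈ 24.96
n = 5

5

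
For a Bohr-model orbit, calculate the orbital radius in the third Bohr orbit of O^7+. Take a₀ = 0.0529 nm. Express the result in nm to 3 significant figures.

0.0595 nm

r_n = n²a₀/Z = 3² × 0.0529 / 8
    = 9 × 0.0529 / 8 = 0.0595 nm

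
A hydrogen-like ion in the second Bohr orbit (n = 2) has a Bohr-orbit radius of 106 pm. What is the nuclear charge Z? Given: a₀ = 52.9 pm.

2

r_n = n²a₀/Z ⇒ Z = n²a₀/r = 2² × 52.9 / 106 ≈ 2.00
Z = 2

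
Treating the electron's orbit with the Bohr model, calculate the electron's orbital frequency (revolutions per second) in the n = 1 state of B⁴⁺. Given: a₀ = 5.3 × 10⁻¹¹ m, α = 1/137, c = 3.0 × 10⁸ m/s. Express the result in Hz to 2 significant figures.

r = n²a₀/Z = 1.1 × 10⁻¹¹ m, v = Zαc/n = 1.1 × 10⁷ m/s
f = v/(2πr) = 1.6 × 10¹⁷ Hz

1.6 × 10¹⁷ Hz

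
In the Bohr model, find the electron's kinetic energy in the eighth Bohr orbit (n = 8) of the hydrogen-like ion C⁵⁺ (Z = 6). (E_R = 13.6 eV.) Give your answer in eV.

For a Coulomb orbit the virial theorem gives K = −E_n.
E_n = −E_R·Z²/n², so K = E_R·Z²/n² = 13.6 × 6²/8² = 7.65 eV

7.65 eV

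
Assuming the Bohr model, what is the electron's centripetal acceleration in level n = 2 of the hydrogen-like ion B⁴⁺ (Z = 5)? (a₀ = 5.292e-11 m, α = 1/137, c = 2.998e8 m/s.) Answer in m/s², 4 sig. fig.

7.070e23 m/s²

r = n²a₀/Z = 4.234e-11 m, v = Zαc/n = 5.471e6 m/s
a = v²/r = (5.471e6)² / 4.234e-11 = 7.070e23 m/s²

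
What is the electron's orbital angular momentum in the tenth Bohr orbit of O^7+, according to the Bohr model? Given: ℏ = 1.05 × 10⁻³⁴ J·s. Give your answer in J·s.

L_n = nℏ = 10 × 1.05 × 10⁻³⁴ = 1.05 × 10⁻³³ J·s

1.05 × 10⁻³³ J·s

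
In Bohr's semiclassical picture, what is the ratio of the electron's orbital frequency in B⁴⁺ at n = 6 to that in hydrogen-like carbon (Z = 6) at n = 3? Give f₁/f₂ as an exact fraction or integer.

f ∝ Z^2 · n^-3
f₁/f₂ = (5/6)^2 · (6/3)^-3 = 25/288

25/288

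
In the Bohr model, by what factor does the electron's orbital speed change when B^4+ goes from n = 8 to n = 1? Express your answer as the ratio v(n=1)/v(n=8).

8

v ∝ Z^1 · n^-1; with Z fixed, v ∝ n^-1.
v(n=1)/v(n=8) = (1/8)^-1 = 8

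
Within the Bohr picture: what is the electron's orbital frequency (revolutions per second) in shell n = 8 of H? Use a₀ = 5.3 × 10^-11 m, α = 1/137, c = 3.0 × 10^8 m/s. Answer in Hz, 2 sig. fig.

r = n²a₀/Z = 3.4 × 10^-9 m, v = Zαc/n = 2.7 × 10^5 m/s
f = v/(2πr) = 1.3 × 10^13 Hz

1.3 × 10^13 Hz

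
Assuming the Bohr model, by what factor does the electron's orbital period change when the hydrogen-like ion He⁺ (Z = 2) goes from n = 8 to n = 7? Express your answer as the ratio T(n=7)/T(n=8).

T ∝ Z^-2 · n^3; with Z fixed, T ∝ n^3.
T(n=7)/T(n=8) = (7/8)^3 = 343/512

343/512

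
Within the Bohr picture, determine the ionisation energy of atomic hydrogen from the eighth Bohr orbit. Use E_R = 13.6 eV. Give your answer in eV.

E_n = −E_R·Z²/n² = −13.6 × 1²/8² eV = -0.212 eV
Ionisation energy = −E_n = 0.212 eV

0.212 eV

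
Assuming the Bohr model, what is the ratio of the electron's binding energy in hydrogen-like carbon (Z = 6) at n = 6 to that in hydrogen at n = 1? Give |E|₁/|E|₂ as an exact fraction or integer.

|E| ∝ Z^2 · n^-2
|E|₁/|E|₂ = (6/1)^2 · (6/1)^-2 = 1

1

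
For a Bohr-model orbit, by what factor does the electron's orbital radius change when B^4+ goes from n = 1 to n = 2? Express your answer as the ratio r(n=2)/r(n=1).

r ∝ Z^-1 · n^2; with Z fixed, r ∝ n^2.
r(n=2)/r(n=1) = (2/1)^2 = 4

4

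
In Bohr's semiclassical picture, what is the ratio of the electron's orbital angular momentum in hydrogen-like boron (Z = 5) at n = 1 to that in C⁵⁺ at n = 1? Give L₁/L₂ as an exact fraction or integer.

L = nℏ is independent of Z.
L₁/L₂ = n₁/n₂ = 1/1 = 1

1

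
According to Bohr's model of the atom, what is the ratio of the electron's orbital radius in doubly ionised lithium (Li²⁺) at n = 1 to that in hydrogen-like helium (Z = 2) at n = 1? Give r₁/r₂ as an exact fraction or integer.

r ∝ Z^-1 · n^2
r₁/r₂ = (3/2)^-1 · (1/1)^2 = 2/3

2/3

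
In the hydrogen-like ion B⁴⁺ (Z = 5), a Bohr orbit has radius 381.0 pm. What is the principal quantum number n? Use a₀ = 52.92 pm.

6

r_n = n²a₀/Z ⇒ n² = rZ/a₀ = 381.0 × 5 / 52.92 ≈ 36.00
n = 6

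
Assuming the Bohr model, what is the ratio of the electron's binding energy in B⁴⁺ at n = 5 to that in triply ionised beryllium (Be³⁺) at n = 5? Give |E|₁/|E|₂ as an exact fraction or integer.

|E| ∝ Z^2 · n^-2
|E|₁/|E|₂ = (5/4)^2 · (5/5)^-2 = 25/16

25/16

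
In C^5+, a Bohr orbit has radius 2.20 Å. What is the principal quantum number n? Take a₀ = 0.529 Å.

r_n = n²a₀/Z ⇒ n² = rZ/a₀ = 2.20 × 6 / 0.529 ≈ 24.95
n = 5

5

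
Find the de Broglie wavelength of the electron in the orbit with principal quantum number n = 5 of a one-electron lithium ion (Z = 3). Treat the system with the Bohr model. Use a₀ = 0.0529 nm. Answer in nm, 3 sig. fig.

0.554 nm

The Bohr quantisation condition is nλ = 2πr_n.
r_n = n²a₀/Z = 0.441 nm
λ = 2πr_n/n = 2π·0.441/5 = 0.554 nm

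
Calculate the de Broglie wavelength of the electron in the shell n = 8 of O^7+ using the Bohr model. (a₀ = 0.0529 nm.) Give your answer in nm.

0.332 nm

The Bohr quantisation condition is nλ = 2πr_n.
r_n = n²a₀/Z = 0.423 nm
λ = 2πr_n/n = 2π·0.423/8 = 0.332 nm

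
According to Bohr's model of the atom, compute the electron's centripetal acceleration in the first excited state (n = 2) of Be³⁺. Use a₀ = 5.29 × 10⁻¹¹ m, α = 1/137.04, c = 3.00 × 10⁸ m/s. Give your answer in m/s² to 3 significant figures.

r = n²a₀/Z = 5.29 × 10⁻¹¹ m, v = Zαc/n = 4.38 × 10⁶ m/s
a = v²/r = (4.38 × 10⁶)² / 5.29 × 10⁻¹¹ = 3.62 × 10²³ m/s²

3.62 × 10²³ m/s²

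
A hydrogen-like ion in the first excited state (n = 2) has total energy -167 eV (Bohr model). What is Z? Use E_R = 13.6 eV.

7

E_n = −E_R Z²/n² ⇒ Z² = −E_n n²/E_R = 167 × 2² / 13.6 ≈ 49.12
Z = 7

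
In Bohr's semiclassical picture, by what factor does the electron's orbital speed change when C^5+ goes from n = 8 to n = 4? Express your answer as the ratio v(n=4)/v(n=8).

2

v ∝ Z^1 · n^-1; with Z fixed, v ∝ n^-1.
v(n=4)/v(n=8) = (4/8)^-1 = 2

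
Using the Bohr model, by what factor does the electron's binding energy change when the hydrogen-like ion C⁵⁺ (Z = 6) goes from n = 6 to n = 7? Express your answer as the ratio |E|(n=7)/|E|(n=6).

36/49

|E| ∝ Z^2 · n^-2; with Z fixed, |E| ∝ n^-2.
|E|(n=7)/|E|(n=6) = (7/6)^-2 = 36/49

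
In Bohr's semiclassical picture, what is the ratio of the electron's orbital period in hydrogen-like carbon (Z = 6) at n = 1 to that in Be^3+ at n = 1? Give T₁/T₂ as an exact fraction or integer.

4/9

T ∝ Z^-2 · n^3
T₁/T₂ = (6/4)^-2 · (1/1)^3 = 4/9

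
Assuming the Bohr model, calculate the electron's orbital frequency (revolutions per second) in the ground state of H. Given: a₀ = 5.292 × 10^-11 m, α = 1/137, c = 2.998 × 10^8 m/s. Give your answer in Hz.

r = n²a₀/Z = 5.292 × 10^-11 m, v = Zαc/n = 2.188 × 10^6 m/s
f = v/(2πr) = 6.581 × 10^15 Hz

6.581 × 10^15 Hz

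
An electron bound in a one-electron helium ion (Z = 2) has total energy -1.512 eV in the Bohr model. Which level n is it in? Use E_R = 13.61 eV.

E_n = −E_R Z²/n² ⇒ n² = E_R Z²/(−E_n) = 13.61 × 2² / 1.512 ≈ 36.01
n = 6

6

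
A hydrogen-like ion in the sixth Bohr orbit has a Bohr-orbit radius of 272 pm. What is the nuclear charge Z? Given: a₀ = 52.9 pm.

r_n = n²a₀/Z ⇒ Z = n²a₀/r = 6² × 52.9 / 272 ≈ 7.00
Z = 7

7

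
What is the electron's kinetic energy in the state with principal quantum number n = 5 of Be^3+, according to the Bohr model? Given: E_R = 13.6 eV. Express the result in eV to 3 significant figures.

For a Coulomb orbit the virial theorem gives K = −E_n.
E_n = −E_R·Z²/n², so K = E_R·Z²/n² = 13.6 × 4²/5² = 8.70 eV

8.70 eV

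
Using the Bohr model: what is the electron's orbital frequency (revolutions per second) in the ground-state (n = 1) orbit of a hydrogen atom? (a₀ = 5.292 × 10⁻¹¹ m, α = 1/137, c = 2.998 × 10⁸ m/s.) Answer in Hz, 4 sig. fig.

6.581 × 10¹⁵ Hz

r = n²a₀/Z = 5.292 × 10⁻¹¹ m, v = Zαc/n = 2.188 × 10⁶ m/s
f = v/(2πr) = 6.581 × 10¹⁵ Hz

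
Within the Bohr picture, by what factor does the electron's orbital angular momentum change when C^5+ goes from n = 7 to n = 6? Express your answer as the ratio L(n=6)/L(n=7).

L = nℏ depends only on n, so L ∝ n.
L(n=6)/L(n=7) = (6/7)^1 = 6/7

6/7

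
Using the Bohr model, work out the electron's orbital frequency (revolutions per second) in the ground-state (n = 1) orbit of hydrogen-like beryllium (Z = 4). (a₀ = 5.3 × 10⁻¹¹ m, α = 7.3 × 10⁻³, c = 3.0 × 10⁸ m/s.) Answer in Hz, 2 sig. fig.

r = n²a₀/Z = 1.3 × 10⁻¹¹ m, v = Zαc/n = 8.8 × 10⁶ m/s
f = v/(2πr) = 1.1 × 10¹⁷ Hz

1.1 × 10¹⁷ Hz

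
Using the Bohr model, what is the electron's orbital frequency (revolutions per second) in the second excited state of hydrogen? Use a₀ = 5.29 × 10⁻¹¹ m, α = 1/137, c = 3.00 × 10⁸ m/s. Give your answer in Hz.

2.44 × 10¹⁴ Hz

r = n²a₀/Z = 4.76 × 10⁻¹⁰ m, v = Zαc/n = 7.30 × 10⁵ m/s
f = v/(2πr) = 2.44 × 10¹⁴ Hz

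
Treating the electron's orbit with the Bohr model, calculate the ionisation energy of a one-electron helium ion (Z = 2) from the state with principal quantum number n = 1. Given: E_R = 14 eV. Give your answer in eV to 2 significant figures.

56 eV

E_n = −E_R·Z²/n² = −14 × 2²/1² eV = -56 eV
Ionisation energy = −E_n = 56 eV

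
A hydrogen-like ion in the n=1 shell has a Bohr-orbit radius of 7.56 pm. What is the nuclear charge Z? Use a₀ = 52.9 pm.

7

r_n = n²a₀/Z ⇒ Z = n²a₀/r = 1² × 52.9 / 7.56 ≈ 7.00
Z = 7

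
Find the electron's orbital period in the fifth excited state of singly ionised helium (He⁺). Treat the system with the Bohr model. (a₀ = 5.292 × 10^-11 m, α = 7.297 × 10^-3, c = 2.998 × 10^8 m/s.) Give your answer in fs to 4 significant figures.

8.208 fs

r = n²a₀/Z = 6²·5.292 × 10^-11/2 = 9.526 × 10^-10 m
v = Zαc/n = 2·0.007297·2.998 × 10^8/6 = 7.292 × 10^5 m/s
T = 2πr/v = 8.208 × 10^-15 s = 8.208 fs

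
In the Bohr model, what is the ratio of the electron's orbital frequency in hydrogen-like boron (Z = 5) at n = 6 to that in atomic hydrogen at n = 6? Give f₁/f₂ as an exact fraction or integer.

25

f ∝ Z^2 · n^-3
f₁/f₂ = (5/1)^2 · (6/6)^-3 = 25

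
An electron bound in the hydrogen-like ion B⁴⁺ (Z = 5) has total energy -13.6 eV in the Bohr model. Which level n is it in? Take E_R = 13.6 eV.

E_n = −E_R Z²/n² ⇒ n² = E_R Z²/(−E_n) = 13.6 × 5² / 13.6 ≈ 25.00
n = 5

5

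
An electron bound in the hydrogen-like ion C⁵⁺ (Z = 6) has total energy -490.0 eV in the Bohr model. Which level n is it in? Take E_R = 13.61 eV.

E_n = −E_R Z²/n² ⇒ n² = E_R Z²/(−E_n) = 13.61 × 6² / 490.0 ≈ 1.00
n = 1

1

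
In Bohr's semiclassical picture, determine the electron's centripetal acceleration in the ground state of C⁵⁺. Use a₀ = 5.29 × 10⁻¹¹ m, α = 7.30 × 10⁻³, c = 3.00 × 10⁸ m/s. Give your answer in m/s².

1.96 × 10²⁵ m/s²

r = n²a₀/Z = 8.82 × 10⁻¹² m, v = Zαc/n = 1.31 × 10⁷ m/s
a = v²/r = (1.31 × 10⁷)² / 8.82 × 10⁻¹² = 1.96 × 10²⁵ m/s²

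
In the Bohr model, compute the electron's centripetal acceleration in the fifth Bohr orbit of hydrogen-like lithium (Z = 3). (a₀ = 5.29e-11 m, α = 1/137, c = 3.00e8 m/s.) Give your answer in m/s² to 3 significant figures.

3.92e21 m/s²

r = n²a₀/Z = 4.41e-10 m, v = Zαc/n = 1.31e6 m/s
a = v²/r = (1.31e6)² / 4.41e-10 = 3.92e21 m/s²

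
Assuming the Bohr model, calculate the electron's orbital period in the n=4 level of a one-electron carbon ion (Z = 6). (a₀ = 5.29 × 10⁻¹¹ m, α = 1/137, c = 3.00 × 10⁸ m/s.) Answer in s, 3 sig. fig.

r = n²a₀/Z = 4²·5.29 × 10⁻¹¹/6 = 1.41 × 10⁻¹⁰ m
v = Zαc/n = 6·0.00730·3.00 × 10⁸/4 = 3.28 × 10⁶ m/s
T = 2πr/v = 2.70 × 10⁻¹⁶ s

2.70 × 10⁻¹⁶ s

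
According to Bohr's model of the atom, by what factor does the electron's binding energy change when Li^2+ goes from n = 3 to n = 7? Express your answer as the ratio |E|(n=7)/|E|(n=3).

|E| ∝ Z^2 · n^-2; with Z fixed, |E| ∝ n^-2.
|E|(n=7)/|E|(n=3) = (7/3)^-2 = 9/49

9/49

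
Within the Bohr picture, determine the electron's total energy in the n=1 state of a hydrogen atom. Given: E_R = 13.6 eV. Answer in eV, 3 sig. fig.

E_n = −E_R·Z²/n² = −13.6 × 1²/1² = -13.6 eV

-13.6 eV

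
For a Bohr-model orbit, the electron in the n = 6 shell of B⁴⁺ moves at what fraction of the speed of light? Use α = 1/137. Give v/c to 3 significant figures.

0.00608

v_n = Zαc/n, so v/c = Zα/n = 5 × 0.00730 / 6 = 0.00608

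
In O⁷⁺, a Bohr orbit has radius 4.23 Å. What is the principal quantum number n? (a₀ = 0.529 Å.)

r_n = n²a₀/Z ⇒ n² = rZ/a₀ = 4.23 × 8 / 0.529 ≈ 63.97
n = 8

8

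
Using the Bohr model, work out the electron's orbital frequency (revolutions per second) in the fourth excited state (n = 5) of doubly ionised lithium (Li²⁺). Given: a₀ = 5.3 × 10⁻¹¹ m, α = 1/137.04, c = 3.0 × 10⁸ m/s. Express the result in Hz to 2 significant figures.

r = n²a₀/Z = 4.4 × 10⁻¹⁰ m, v = Zαc/n = 1.3 × 10⁶ m/s
f = v/(2πr) = 4.7 × 10¹⁴ Hz

4.7 × 10¹⁴ Hz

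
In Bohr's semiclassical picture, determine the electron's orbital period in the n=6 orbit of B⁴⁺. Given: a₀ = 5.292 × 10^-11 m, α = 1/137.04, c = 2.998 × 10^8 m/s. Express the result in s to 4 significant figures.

1.313 × 10^-15 s

r = n²a₀/Z = 6²·5.292 × 10^-11/5 = 3.810 × 10^-10 m
v = Zαc/n = 5·0.007297·2.998 × 10^8/6 = 1.823 × 10^6 m/s
T = 2πr/v = 1.313 × 10^-15 s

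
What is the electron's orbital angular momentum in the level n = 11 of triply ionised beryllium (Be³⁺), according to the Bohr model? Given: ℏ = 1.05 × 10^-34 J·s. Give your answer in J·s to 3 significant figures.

L_n = nℏ = 11 × 1.05 × 10^-34 = 1.16 × 10^-33 J·s

1.16 × 10^-33 J·s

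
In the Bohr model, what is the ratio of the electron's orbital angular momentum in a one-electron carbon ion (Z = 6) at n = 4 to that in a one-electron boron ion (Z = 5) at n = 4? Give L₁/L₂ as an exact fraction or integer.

1

L = nℏ is independent of Z.
L₁/L₂ = n₁/n₂ = 4/4 = 1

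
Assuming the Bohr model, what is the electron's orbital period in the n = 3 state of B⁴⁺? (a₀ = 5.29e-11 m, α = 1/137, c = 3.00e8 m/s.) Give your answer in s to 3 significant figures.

1.64e-16 s

r = n²a₀/Z = 3²·5.29e-11/5 = 9.52e-11 m
v = Zαc/n = 5·0.00730·3.00e8/3 = 3.65e6 m/s
T = 2πr/v = 1.64e-16 s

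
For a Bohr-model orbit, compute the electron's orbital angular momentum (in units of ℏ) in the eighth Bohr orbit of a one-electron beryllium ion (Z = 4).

8

L_n = nℏ, so L/ℏ = n = 8.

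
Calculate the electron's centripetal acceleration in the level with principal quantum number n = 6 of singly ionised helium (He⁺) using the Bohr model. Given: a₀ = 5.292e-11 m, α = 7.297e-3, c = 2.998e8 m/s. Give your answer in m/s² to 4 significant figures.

r = n²a₀/Z = 9.526e-10 m, v = Zαc/n = 7.292e5 m/s
a = v²/r = (7.292e5)² / 9.526e-10 = 5.582e20 m/s²

5.582e20 m/s²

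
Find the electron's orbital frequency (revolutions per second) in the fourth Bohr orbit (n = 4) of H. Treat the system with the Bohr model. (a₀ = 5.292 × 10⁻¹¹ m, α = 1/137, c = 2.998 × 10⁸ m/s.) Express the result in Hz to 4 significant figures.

1.028 × 10¹⁴ Hz

r = n²a₀/Z = 8.467 × 10⁻¹⁰ m, v = Zαc/n = 5.471 × 10⁵ m/s
f = v/(2πr) = 1.028 × 10¹⁴ Hz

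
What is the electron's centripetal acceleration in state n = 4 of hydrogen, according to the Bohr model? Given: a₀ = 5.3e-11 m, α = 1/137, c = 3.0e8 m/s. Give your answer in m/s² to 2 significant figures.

3.5e20 m/s²

r = n²a₀/Z = 8.5e-10 m, v = Zαc/n = 5.5e5 m/s
a = v²/r = (5.5e5)² / 8.5e-10 = 3.5e20 m/s²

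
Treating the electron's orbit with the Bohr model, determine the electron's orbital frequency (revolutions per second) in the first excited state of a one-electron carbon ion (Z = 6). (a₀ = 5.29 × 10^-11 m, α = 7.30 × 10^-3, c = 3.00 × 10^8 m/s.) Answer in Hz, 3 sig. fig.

r = n²a₀/Z = 3.53 × 10^-11 m, v = Zαc/n = 6.57 × 10^6 m/s
f = v/(2πr) = 2.96 × 10^16 Hz

2.96 × 10^16 Hz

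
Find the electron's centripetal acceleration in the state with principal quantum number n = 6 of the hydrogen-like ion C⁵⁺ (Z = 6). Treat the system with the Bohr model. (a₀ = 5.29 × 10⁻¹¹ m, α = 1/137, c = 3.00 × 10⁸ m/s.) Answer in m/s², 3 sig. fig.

r = n²a₀/Z = 3.17 × 10⁻¹⁰ m, v = Zαc/n = 2.19 × 10⁶ m/s
a = v²/r = (2.19 × 10⁶)² / 3.17 × 10⁻¹⁰ = 1.51 × 10²² m/s²

1.51 × 10²² m/s²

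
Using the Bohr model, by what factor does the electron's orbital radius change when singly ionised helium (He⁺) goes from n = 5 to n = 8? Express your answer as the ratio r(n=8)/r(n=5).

r ∝ Z^-1 · n^2; with Z fixed, r ∝ n^2.
r(n=8)/r(n=5) = (8/5)^2 = 64/25

64/25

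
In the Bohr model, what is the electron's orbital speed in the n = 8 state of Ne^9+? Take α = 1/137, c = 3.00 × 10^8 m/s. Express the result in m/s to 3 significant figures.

v_n = Zαc/n = 10 × 0.00730 × 3.00 × 10^8 / 8
    = 2.74 × 10^6 m/s

2.74 × 10^6 m/s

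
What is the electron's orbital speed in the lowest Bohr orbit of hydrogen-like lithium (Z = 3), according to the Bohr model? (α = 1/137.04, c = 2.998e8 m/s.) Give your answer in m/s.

v_n = Zαc/n = 3 × 0.007297 × 2.998e8 / 1
    = 6.563e6 m/s

6.563e6 m/s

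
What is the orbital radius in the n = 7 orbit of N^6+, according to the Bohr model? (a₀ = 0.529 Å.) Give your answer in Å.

r_n = n²a₀/Z = 7² × 0.529 / 7
    = 49 × 0.529 / 7 = 3.70 Å

3.70 Å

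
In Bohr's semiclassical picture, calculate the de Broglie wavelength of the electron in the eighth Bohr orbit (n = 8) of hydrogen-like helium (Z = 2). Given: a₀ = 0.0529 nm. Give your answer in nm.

1.33 nm

The Bohr quantisation condition is nλ = 2πr_n.
r_n = n²a₀/Z = 1.69 nm
λ = 2πr_n/n = 2π·1.69/8 = 1.33 nm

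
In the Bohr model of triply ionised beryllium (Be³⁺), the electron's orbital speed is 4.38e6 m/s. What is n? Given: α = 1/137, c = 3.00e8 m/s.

v_n = Zαc/n ⇒ n = Zαc/v = 4 × 0.00730 × 3.00e8 / 4.38e6 ≈ 2.00
n = 2

2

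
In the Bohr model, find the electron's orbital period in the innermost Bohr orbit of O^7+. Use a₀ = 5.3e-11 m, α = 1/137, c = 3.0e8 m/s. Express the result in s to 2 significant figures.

r = n²a₀/Z = 1²·5.3e-11/8 = 6.6e-12 m
v = Zαc/n = 8·0.0073·3.0e8/1 = 1.8e7 m/s
T = 2πr/v = 2.4e-18 s

2.4e-18 s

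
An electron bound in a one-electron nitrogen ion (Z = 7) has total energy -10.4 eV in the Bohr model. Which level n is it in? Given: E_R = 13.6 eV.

E_n = −E_R Z²/n² ⇒ n² = E_R Z²/(−E_n) = 13.6 × 7² / 10.4 ≈ 64.08
n = 8

8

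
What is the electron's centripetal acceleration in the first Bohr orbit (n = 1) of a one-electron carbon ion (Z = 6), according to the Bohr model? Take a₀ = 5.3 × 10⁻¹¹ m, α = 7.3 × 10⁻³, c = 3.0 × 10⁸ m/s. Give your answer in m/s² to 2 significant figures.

r = n²a₀/Z = 8.8 × 10⁻¹² m, v = Zαc/n = 1.3 × 10⁷ m/s
a = v²/r = (1.3 × 10⁷)² / 8.8 × 10⁻¹² = 2.0 × 10²⁵ m/s²

2.0 × 10²⁵ m/s²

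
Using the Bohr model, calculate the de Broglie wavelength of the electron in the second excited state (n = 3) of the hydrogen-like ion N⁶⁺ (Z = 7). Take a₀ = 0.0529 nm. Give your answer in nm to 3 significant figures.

0.142 nm

The Bohr quantisation condition is nλ = 2πr_n.
r_n = n²a₀/Z = 0.0680 nm
λ = 2πr_n/n = 2π·0.0680/3 = 0.142 nm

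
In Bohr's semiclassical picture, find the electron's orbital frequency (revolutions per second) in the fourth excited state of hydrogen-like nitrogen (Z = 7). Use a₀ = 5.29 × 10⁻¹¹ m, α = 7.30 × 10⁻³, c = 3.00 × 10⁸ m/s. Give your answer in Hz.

2.58 × 10¹⁵ Hz

r = n²a₀/Z = 1.89 × 10⁻¹⁰ m, v = Zαc/n = 3.07 × 10⁶ m/s
f = v/(2πr) = 2.58 × 10¹⁵ Hz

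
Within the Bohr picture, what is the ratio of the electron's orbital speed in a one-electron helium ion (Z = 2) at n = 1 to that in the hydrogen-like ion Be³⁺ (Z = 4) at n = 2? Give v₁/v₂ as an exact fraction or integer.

1

v ∝ Z^1 · n^-1
v₁/v₂ = (2/4)^1 · (1/2)^-1 = 1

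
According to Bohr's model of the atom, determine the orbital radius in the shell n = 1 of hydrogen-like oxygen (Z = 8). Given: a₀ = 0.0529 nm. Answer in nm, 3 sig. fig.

0.00661 nm

r_n = n²a₀/Z = 1² × 0.0529 / 8
    = 1 × 0.0529 / 8 = 0.00661 nm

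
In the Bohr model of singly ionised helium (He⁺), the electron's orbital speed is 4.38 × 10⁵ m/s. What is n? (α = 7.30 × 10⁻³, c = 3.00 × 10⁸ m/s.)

v_n = Zαc/n ⇒ n = Zαc/v = 2 × 0.00730 × 3.00 × 10⁸ / 4.38 × 10⁵ ≈ 10.00
n = 10

10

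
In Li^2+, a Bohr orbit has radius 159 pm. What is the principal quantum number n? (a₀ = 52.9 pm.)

3

r_n = n²a₀/Z ⇒ n² = rZ/a₀ = 159 × 3 / 52.9 ≈ 9.02
n = 3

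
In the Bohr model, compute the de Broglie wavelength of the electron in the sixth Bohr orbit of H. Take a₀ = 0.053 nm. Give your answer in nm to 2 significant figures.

The Bohr quantisation condition is nλ = 2πr_n.
r_n = n²a₀/Z = 1.9 nm
λ = 2πr_n/n = 2π·1.9/6 = 2.0 nm

2.0 nm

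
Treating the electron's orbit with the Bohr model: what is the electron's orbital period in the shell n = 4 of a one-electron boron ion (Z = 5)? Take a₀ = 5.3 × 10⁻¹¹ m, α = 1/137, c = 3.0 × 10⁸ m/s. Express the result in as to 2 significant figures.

r = n²a₀/Z = 4²·5.3 × 10⁻¹¹/5 = 1.7 × 10⁻¹⁰ m
v = Zαc/n = 5·0.0073·3.0 × 10⁸/4 = 2.7 × 10⁶ m/s
T = 2πr/v = 3.9 × 10⁻¹⁶ s = 390 as

390 as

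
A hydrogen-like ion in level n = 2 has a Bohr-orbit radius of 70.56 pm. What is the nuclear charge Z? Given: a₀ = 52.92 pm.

3

r_n = n²a₀/Z ⇒ Z = n²a₀/r = 2² × 52.92 / 70.56 ≈ 3.00
Z = 3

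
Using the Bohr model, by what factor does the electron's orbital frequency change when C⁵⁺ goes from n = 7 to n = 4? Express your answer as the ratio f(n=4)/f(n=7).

f ∝ Z^2 · n^-3; with Z fixed, f ∝ n^-3.
f(n=4)/f(n=7) = (4/7)^-3 = 343/64

343/64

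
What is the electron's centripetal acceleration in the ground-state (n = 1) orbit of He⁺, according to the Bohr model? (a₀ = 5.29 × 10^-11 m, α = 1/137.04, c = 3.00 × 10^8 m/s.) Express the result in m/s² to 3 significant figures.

r = n²a₀/Z = 2.65 × 10^-11 m, v = Zαc/n = 4.38 × 10^6 m/s
a = v²/r = (4.38 × 10^6)² / 2.65 × 10^-11 = 7.25 × 10^23 m/s²

7.25 × 10^23 m/s²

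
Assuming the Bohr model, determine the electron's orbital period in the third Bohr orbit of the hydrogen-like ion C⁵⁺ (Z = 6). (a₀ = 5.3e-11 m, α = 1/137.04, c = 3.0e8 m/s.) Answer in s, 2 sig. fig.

1.1e-16 s

r = n²a₀/Z = 3²·5.3e-11/6 = 8.0e-11 m
v = Zαc/n = 6·0.0073·3.0e8/3 = 4.4e6 m/s
T = 2πr/v = 1.1e-16 s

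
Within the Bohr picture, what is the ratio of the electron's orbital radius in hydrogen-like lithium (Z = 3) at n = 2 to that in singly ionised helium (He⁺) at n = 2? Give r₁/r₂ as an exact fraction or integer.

2/3

r ∝ Z^-1 · n^2
r₁/r₂ = (3/2)^-1 · (2/2)^2 = 2/3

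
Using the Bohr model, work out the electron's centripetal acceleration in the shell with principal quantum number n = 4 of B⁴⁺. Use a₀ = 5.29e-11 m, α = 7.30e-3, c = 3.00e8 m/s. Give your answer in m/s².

r = n²a₀/Z = 1.69e-10 m, v = Zαc/n = 2.74e6 m/s
a = v²/r = (2.74e6)² / 1.69e-10 = 4.43e22 m/s²

4.43e22 m/s²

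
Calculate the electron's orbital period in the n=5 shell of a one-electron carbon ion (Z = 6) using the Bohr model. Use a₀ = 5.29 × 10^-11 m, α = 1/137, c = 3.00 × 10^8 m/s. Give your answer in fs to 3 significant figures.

r = n²a₀/Z = 5²·5.29 × 10^-11/6 = 2.20 × 10^-10 m
v = Zαc/n = 6·0.00730·3.00 × 10^8/5 = 2.63 × 10^6 m/s
T = 2πr/v = 5.27 × 10^-16 s = 0.527 fs

0.527 fs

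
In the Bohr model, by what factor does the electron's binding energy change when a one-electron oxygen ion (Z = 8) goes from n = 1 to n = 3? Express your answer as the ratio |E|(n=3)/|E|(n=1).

1/9

|E| ∝ Z^2 · n^-2; with Z fixed, |E| ∝ n^-2.
|E|(n=3)/|E|(n=1) = (3/1)^-2 = 1/9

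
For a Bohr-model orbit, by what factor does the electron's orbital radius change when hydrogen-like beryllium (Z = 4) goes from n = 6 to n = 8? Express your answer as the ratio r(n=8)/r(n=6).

r ∝ Z^-1 · n^2; with Z fixed, r ∝ n^2.
r(n=8)/r(n=6) = (8/6)^2 = 16/9

16/9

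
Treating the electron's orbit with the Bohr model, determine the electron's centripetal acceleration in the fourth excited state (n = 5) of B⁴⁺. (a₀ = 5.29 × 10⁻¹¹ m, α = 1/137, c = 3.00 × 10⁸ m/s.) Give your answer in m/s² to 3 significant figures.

1.81 × 10²² m/s²

r = n²a₀/Z = 2.64 × 10⁻¹⁰ m, v = Zαc/n = 2.19 × 10⁶ m/s
a = v²/r = (2.19 × 10⁶)² / 2.64 × 10⁻¹⁰ = 1.81 × 10²² m/s²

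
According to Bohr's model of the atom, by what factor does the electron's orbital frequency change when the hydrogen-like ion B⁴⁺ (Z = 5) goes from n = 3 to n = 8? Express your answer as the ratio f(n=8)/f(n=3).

f ∝ Z^2 · n^-3; with Z fixed, f ∝ n^-3.
f(n=8)/f(n=3) = (8/3)^-3 = 27/512

27/512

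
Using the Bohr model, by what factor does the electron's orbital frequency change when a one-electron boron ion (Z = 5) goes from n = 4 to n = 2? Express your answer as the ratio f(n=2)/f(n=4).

f ∝ Z^2 · n^-3; with Z fixed, f ∝ n^-3.
f(n=2)/f(n=4) = (2/4)^-3 = 8

8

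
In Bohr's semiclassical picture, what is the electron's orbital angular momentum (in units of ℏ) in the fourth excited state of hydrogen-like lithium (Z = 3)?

5

L_n = nℏ, so L/ℏ = n = 5.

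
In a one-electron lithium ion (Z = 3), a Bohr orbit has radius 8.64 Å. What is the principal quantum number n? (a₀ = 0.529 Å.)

r_n = n²a₀/Z ⇒ n² = rZ/a₀ = 8.64 × 3 / 0.529 ≈ 49.00
n = 7

7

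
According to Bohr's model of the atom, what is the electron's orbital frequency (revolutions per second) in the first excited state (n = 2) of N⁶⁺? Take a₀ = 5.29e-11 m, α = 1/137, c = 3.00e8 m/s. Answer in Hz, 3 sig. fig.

r = n²a₀/Z = 3.02e-11 m, v = Zαc/n = 7.66e6 m/s
f = v/(2πr) = 4.04e16 Hz

4.04e16 Hz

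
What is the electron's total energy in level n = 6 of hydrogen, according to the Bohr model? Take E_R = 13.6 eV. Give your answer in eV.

-0.378 eV

E_n = −E_R·Z²/n² = −13.6 × 1²/6² = -0.378 eV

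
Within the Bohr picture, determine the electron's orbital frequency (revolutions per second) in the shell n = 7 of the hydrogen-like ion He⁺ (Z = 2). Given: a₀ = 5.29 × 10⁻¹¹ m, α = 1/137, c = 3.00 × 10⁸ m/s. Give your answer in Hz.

r = n²a₀/Z = 1.30 × 10⁻⁹ m, v = Zαc/n = 6.26 × 10⁵ m/s
f = v/(2πr) = 7.68 × 10¹³ Hz

7.68 × 10¹³ Hz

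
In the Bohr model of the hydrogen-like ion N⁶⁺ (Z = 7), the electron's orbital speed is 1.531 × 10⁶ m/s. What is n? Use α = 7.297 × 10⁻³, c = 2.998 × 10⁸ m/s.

v_n = Zαc/n ⇒ n = Zαc/v = 7 × 0.007297 × 2.998 × 10⁸ / 1.531 × 10⁶ ≈ 10.00
n = 10

10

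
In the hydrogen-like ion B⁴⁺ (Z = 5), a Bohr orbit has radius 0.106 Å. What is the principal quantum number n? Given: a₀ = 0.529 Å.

r_n = n²a₀/Z ⇒ n² = rZ/a₀ = 0.106 × 5 / 0.529 ≈ 1.00
n = 1

1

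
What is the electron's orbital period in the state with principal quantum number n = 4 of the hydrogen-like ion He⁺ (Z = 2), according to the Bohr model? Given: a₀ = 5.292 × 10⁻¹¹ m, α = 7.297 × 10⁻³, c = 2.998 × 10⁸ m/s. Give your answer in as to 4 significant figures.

2432 as

r = n²a₀/Z = 4²·5.292 × 10⁻¹¹/2 = 4.234 × 10⁻¹⁰ m
v = Zαc/n = 2·0.007297·2.998 × 10⁸/4 = 1.094 × 10⁶ m/s
T = 2πr/v = 2.432 × 10⁻¹⁵ s = 2432 as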